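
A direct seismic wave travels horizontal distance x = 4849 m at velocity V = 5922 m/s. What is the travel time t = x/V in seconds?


t = x / V
= 4849 / 5922
= 0.8188 s

0.8188


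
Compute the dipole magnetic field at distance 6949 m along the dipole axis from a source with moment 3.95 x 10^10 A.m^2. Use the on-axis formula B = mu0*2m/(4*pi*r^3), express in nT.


m = 3.95 x 10^10 = 39500000000 A.m^2
2m = 79000000000 A.m^2
r^3 = 6949^3 = 335557488349
B = (4pi*10^-7) * 79000000000 / (4*pi * 335557488349) * 1e9
= 99274.327853 / 4216739761017.04 * 1e9
= 23.5429 nT

23.5429


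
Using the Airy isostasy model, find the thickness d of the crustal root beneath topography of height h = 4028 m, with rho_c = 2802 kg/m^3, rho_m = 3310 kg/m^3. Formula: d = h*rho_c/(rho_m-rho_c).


rho_m - rho_c = 3310 - 2802 = 508
d = 4028 * 2802 / 508
= 11286456 / 508
= 22217.43 m

22217.43


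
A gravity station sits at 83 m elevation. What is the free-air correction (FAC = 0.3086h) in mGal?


FAC = 0.3086 * h
= 0.3086 * 83
= 25.6138 mGal

25.6138


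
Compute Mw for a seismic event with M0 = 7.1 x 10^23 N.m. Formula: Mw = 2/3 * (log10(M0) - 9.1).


log10(M0) = log10(7.1 x 10^23) = 23.8513
Mw = 2/3 * (23.8513 - 9.1)
= 2/3 * 14.7513
= 9.83

9.83


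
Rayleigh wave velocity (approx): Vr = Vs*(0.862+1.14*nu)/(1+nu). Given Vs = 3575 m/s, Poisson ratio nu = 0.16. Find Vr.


Numerator factor = 0.862 + 1.14*0.16 = 1.0444
Denominator = 1 + 0.16 = 1.16
Vr = 3575 * 1.0444 / 1.16 = 3218.73 m/s

3218.73


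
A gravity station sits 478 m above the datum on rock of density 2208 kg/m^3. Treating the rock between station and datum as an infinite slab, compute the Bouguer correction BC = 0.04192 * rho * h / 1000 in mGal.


BC = 0.04192 * rho * h / 1000
= 0.04192 * 2208 * 478 / 1000
= 44.2434 mGal

44.2434


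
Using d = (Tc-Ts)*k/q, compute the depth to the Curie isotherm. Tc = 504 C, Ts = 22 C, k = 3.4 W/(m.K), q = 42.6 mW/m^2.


T_Curie - T_surf = 504 - 22 = 482 C
Convert q to W/m^2: 42.6 mW/m^2 = 0.0426 W/m^2
d = 482 * 3.4 / 0.0426 = 38469.48 m

38469.48


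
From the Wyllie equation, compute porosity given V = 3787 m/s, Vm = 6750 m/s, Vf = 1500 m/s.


1/V - 1/Vm = 1/3787 - 1/6750 = 0.00011591
1/Vf - 1/Vm = 1/1500 - 1/6750 = 0.00051852
phi = 0.00011591 / 0.00051852 = 0.2235

0.2235


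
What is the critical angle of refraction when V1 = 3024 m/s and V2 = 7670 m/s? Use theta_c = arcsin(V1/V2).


V1/V2 = 3024/7670 = 0.394263
theta_c = arcsin(0.394263) = 23.22 degrees

23.22


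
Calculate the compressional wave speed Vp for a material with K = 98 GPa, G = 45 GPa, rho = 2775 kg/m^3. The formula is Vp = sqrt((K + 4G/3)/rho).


First compute the effective modulus:
K + 4G/3 = 98e9 + 4*45e9/3 = 158000000000.0 Pa
Then divide by density:
158000000000.0 / 2775 = 56936936.9369 Pa/(kg/m^3)
Take the square root:
Vp = sqrt(56936936.9369) = 7545.66 m/s

7545.66


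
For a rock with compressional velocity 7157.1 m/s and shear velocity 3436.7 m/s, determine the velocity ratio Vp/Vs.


Vp/Vs = 7157.1 / 3436.7
= 2.0826

2.0826


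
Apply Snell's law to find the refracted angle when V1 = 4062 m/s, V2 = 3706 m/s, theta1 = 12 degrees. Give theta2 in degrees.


sin(theta1) = sin(12 deg) = 0.207912
sin(theta2) = V2/V1 * sin(theta1) = 3706/4062 * 0.207912 = 0.18969
theta2 = arcsin(0.18969) = 10.9347 degrees

10.9347


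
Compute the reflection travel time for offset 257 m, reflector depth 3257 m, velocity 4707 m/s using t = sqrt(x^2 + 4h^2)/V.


x^2 + 4h^2 = 257^2 + 4*3257^2 = 66049 + 42432196 = 42498245
sqrt(42498245) = 6519.0678
t = 6519.0678 / 4707 = 1.385 s

1.385


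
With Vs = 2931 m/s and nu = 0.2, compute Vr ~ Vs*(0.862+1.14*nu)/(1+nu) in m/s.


Numerator factor = 0.862 + 1.14*0.2 = 1.09
Denominator = 1 + 0.2 = 1.2
Vr = 2931 * 1.09 / 1.2 = 2662.32 m/s

2662.32


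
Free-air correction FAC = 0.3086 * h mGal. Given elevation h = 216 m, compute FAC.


FAC = 0.3086 * h
= 0.3086 * 216
= 66.6576 mGal

66.6576


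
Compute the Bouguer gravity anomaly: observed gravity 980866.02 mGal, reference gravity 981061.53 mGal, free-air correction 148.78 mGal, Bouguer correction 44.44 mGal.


BA = g_obs - g_ref + FAC - BC
= 980866.02 - 981061.53 + 148.78 - 44.44
= -91.17 mGal

-91.17


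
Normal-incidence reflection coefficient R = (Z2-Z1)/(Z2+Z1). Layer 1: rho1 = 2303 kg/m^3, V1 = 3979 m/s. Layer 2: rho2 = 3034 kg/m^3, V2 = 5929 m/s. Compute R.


Z1 = 2303 * 3979 = 9163637
Z2 = 3034 * 5929 = 17988586
R = (17988586 - 9163637) / (17988586 + 9163637) = 8824949 / 27152223 = 0.325

0.325


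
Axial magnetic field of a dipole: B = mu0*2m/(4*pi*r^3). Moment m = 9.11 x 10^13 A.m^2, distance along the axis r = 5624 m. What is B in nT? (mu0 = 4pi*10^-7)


m = 9.11 x 10^13 = 91100000000000 A.m^2
2m = 182200000000000 A.m^2
r^3 = 5624^3 = 177883610624
B = (4pi*10^-7) * 182200000000000 / (4*pi * 177883610624) * 1e9
= 228959272.593624 / 2235351377321.54 * 1e9
= 102426.5245 nT

102426.5245


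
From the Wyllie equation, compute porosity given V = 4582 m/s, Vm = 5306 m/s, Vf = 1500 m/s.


1/V - 1/Vm = 1/4582 - 1/5306 = 2.978e-05
1/Vf - 1/Vm = 1/1500 - 1/5306 = 0.0004782
phi = 2.978e-05 / 0.0004782 = 0.0623

0.0623


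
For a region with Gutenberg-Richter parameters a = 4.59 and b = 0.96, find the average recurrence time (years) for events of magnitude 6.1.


log10(N) = 4.59 - 0.96*6.1 = -1.266
N = 10^-1.266 = 0.0542
T = 1/N = 1/0.0542 = 18.4502 years

18.4502


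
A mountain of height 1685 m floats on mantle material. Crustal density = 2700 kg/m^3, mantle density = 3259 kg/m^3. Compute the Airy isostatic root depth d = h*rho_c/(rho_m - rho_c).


rho_m - rho_c = 3259 - 2700 = 559
d = 1685 * 2700 / 559
= 4549500 / 559
= 8138.64 m

8138.64


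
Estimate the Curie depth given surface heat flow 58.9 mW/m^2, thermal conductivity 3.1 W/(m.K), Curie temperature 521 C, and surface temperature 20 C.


T_Curie - T_surf = 521 - 20 = 501 C
Convert q to W/m^2: 58.9 mW/m^2 = 0.0589 W/m^2
d = 501 * 3.1 / 0.0589 = 26368.42 m

26368.42


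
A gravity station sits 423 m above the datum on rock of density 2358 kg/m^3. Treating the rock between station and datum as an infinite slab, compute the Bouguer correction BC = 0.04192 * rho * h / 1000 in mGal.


BC = 0.04192 * rho * h / 1000
= 0.04192 * 2358 * 423 / 1000
= 41.8124 mGal

41.8124


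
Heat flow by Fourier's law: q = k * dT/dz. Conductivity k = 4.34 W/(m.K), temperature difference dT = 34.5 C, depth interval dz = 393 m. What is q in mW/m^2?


q = k * dT / dz * 1000
= 4.34 * 34.5 / 393 * 1000
= 0.380992 * 1000
= 380.9924 mW/m^2

380.9924


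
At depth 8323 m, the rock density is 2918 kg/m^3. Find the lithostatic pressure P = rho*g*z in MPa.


P = rho * g * z / 1e6
= 2918 * 9.81 * 8323 / 1e6
= 238250702.34 / 1e6
= 238.2507 MPa

238.2507


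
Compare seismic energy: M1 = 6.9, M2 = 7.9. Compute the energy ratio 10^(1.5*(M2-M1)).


M2 - M1 = 7.9 - 6.9 = 1.0
1.5 * 1.0 = 1.5
ratio = 10^1.5 = 31.62

31.62


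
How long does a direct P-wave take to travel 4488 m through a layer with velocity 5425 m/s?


t = x / V
= 4488 / 5425
= 0.8273 s

0.8273


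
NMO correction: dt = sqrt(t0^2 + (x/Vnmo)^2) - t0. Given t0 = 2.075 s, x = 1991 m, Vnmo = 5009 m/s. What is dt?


x/Vnmo = 1991/5009 = 0.397485
(x/Vnmo)^2 = 0.157994
t0^2 = 4.305625
sqrt(4.305625 + 0.157994) = 2.112728
dt = 2.112728 - 2.075 = 0.037728

0.037728


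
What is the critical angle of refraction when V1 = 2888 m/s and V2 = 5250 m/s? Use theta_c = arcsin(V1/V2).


V1/V2 = 2888/5250 = 0.550095
theta_c = arcsin(0.550095) = 33.3735 degrees

33.3735


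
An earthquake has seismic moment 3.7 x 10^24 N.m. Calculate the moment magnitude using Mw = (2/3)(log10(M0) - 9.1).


log10(M0) = log10(3.7 x 10^24) = 24.5682
Mw = 2/3 * (24.5682 - 9.1)
= 2/3 * 15.4682
= 10.31

10.31


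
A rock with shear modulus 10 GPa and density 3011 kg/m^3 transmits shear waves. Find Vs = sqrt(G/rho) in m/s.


Convert G to Pa: G = 10e9 Pa
Compute G/rho = 10e9 / 3011 = 3321155.7622
Vs = sqrt(3321155.7622) = 1822.4 m/s

1822.4


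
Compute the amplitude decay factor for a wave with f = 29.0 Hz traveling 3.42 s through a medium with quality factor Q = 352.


pi*f*t/Q = pi*29.0*3.42/352 = 0.885179
A/A0 = exp(-0.885179) = 0.41264

0.41264


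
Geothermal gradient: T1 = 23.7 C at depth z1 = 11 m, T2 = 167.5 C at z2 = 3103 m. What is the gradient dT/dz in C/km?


dT = 167.5 - 23.7 = 143.8 C
dz = 3103 - 11 = 3092 m
gradient = dT/dz * 1000 = 143.8/3092 * 1000 = 46.5071 C/km

46.5071


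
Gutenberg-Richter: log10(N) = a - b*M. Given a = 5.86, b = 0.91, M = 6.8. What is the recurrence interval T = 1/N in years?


log10(N) = 5.86 - 0.91*6.8 = -0.328
N = 10^-0.328 = 0.469894
T = 1/N = 1/0.469894 = 2.1281 years

2.1281


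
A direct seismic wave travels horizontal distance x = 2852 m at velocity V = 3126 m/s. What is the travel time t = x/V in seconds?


t = x / V
= 2852 / 3126
= 0.9123 s

0.9123


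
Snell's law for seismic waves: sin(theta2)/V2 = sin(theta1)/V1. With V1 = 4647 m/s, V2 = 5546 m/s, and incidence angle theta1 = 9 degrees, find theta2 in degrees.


sin(theta1) = sin(9 deg) = 0.156434
sin(theta2) = V2/V1 * sin(theta1) = 5546/4647 * 0.156434 = 0.186698
theta2 = arcsin(0.186698) = 10.7601 degrees

10.7601


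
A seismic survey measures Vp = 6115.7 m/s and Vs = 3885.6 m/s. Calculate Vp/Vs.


Vp/Vs = 6115.7 / 3885.6
= 1.5739

1.5739


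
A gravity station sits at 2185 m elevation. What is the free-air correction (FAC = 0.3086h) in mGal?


FAC = 0.3086 * h
= 0.3086 * 2185
= 674.291 mGal

674.291


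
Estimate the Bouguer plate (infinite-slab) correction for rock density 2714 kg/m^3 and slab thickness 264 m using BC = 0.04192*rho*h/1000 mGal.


BC = 0.04192 * rho * h / 1000
= 0.04192 * 2714 * 264 / 1000
= 30.0355 mGal

30.0355


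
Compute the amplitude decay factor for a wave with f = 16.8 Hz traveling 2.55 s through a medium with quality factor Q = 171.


pi*f*t/Q = pi*16.8*2.55/171 = 0.787052
A/A0 = exp(-0.787052) = 0.455185

0.455185


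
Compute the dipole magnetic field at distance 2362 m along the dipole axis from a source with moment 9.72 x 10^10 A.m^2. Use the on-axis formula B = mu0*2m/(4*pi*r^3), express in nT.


m = 9.72 x 10^10 = 97200000000 A.m^2
2m = 194400000000 A.m^2
r^3 = 2362^3 = 13177701928
B = (4pi*10^-7) * 194400000000 / (4*pi * 13177701928) * 1e9
= 244290.244743 / 165595886272.8 * 1e9
= 1475.2193 nT

1475.2193


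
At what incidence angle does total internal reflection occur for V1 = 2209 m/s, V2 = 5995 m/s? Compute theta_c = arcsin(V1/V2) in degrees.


V1/V2 = 2209/5995 = 0.368474
theta_c = arcsin(0.368474) = 21.6215 degrees

21.6215


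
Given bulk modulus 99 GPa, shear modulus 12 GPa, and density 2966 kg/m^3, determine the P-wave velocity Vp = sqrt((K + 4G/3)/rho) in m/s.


First compute the effective modulus:
K + 4G/3 = 99e9 + 4*12e9/3 = 115000000000.0 Pa
Then divide by density:
115000000000.0 / 2966 = 38772757.9231 Pa/(kg/m^3)
Take the square root:
Vp = sqrt(38772757.9231) = 6226.78 m/s

6226.78


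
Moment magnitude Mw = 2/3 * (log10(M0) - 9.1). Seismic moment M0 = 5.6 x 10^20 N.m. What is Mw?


log10(M0) = log10(5.6 x 10^20) = 20.7482
Mw = 2/3 * (20.7482 - 9.1)
= 2/3 * 11.6482
= 7.77

7.77


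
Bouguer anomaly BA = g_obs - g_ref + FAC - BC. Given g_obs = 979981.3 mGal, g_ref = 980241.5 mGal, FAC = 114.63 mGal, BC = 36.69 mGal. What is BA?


BA = g_obs - g_ref + FAC - BC
= 979981.3 - 980241.5 + 114.63 - 36.69
= -182.26 mGal

-182.26


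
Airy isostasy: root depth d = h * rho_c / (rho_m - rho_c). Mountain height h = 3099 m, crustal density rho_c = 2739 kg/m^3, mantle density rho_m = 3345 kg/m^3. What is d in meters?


rho_m - rho_c = 3345 - 2739 = 606
d = 3099 * 2739 / 606
= 8488161 / 606
= 14006.87 m

14006.87


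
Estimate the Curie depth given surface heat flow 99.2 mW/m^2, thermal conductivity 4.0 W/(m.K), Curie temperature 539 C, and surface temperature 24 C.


T_Curie - T_surf = 539 - 24 = 515 C
Convert q to W/m^2: 99.2 mW/m^2 = 0.0992 W/m^2
d = 515 * 4.0 / 0.0992 = 20766.13 m

20766.13


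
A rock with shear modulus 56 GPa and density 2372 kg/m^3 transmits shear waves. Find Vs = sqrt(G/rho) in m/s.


Convert G to Pa: G = 56e9 Pa
Compute G/rho = 56e9 / 2372 = 23608768.9713
Vs = sqrt(23608768.9713) = 4858.89 m/s

4858.89


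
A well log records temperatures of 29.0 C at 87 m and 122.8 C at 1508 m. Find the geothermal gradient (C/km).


dT = 122.8 - 29.0 = 93.8 C
dz = 1508 - 87 = 1421 m
gradient = dT/dz * 1000 = 93.8/1421 * 1000 = 66.0099 C/km

66.0099


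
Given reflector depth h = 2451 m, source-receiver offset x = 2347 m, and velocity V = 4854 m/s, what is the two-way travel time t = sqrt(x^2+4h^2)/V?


x^2 + 4h^2 = 2347^2 + 4*2451^2 = 5508409 + 24029604 = 29538013
sqrt(29538013) = 5434.8885
t = 5434.8885 / 4854 = 1.1197 s

1.1197


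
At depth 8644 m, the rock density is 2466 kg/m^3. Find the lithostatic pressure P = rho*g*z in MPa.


P = rho * g * z / 1e6
= 2466 * 9.81 * 8644 / 1e6
= 209110980.24 / 1e6
= 209.111 MPa

209.111


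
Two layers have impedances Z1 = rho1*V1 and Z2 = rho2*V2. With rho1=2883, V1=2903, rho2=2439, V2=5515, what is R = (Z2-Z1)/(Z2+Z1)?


Z1 = 2883 * 2903 = 8369349
Z2 = 2439 * 5515 = 13451085
R = (13451085 - 8369349) / (13451085 + 8369349) = 5081736 / 21820434 = 0.2329

0.2329


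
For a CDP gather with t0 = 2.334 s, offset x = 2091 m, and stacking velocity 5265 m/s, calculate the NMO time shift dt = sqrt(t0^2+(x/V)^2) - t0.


x/Vnmo = 2091/5265 = 0.397151
(x/Vnmo)^2 = 0.157729
t0^2 = 5.447556
sqrt(5.447556 + 0.157729) = 2.367548
dt = 2.367548 - 2.334 = 0.033548

0.033548


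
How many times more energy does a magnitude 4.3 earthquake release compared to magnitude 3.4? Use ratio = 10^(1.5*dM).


M2 - M1 = 4.3 - 3.4 = 0.9
1.5 * 0.9 = 1.35
ratio = 10^1.35 = 22.39

22.39


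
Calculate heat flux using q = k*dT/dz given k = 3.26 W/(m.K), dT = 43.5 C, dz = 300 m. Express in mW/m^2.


q = k * dT / dz * 1000
= 3.26 * 43.5 / 300 * 1000
= 0.4727 * 1000
= 472.7 mW/m^2

472.7


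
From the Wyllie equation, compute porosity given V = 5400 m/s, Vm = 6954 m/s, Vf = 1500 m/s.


1/V - 1/Vm = 1/5400 - 1/6954 = 4.138e-05
1/Vf - 1/Vm = 1/1500 - 1/6954 = 0.00052286
phi = 4.138e-05 / 0.00052286 = 0.0791

0.0791


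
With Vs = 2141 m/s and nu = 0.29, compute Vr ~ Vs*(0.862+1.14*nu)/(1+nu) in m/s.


Numerator factor = 0.862 + 1.14*0.29 = 1.1926
Denominator = 1 + 0.29 = 1.29
Vr = 2141 * 1.1926 / 1.29 = 1979.35 m/s

1979.35


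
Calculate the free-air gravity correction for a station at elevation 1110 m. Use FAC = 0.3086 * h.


FAC = 0.3086 * h
= 0.3086 * 1110
= 342.546 mGal

342.546


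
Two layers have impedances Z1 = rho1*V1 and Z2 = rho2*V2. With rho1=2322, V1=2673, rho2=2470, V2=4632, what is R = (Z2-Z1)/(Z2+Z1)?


Z1 = 2322 * 2673 = 6206706
Z2 = 2470 * 4632 = 11441040
R = (11441040 - 6206706) / (11441040 + 6206706) = 5234334 / 17647746 = 0.2966

0.2966


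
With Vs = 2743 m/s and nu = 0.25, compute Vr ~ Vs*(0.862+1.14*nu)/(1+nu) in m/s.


Numerator factor = 0.862 + 1.14*0.25 = 1.147
Denominator = 1 + 0.25 = 1.25
Vr = 2743 * 1.147 / 1.25 = 2516.98 m/s

2516.98


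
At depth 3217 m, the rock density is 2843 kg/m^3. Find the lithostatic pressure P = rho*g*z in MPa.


P = rho * g * z / 1e6
= 2843 * 9.81 * 3217 / 1e6
= 89721583.11 / 1e6
= 89.7216 MPa

89.7216


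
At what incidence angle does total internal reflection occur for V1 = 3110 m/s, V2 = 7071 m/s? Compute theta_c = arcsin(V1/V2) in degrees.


V1/V2 = 3110/7071 = 0.439825
theta_c = arcsin(0.439825) = 26.0927 degrees

26.0927


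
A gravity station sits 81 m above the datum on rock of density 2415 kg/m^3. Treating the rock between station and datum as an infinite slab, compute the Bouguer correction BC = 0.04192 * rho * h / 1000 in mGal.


BC = 0.04192 * rho * h / 1000
= 0.04192 * 2415 * 81 / 1000
= 8.2002 mGal

8.2002


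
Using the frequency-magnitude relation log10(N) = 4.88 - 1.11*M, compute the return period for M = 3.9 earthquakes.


log10(N) = 4.88 - 1.11*3.9 = 0.551
N = 10^0.551 = 3.556313
T = 1/N = 1/3.556313 = 0.2812 years

0.2812


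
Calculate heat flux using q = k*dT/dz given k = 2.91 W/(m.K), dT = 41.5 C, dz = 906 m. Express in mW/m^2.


q = k * dT / dz * 1000
= 2.91 * 41.5 / 906 * 1000
= 0.133295 * 1000
= 133.2947 mW/m^2

133.2947


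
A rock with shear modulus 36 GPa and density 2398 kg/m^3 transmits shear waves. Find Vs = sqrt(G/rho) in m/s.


Convert G to Pa: G = 36e9 Pa
Compute G/rho = 36e9 / 2398 = 15012510.4254
Vs = sqrt(15012510.4254) = 3874.6 m/s

3874.6


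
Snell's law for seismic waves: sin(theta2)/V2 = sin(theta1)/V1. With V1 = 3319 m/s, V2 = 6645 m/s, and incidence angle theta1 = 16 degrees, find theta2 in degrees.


sin(theta1) = sin(16 deg) = 0.275637
sin(theta2) = V2/V1 * sin(theta1) = 6645/3319 * 0.275637 = 0.551856
theta2 = arcsin(0.551856) = 33.4944 degrees

33.4944


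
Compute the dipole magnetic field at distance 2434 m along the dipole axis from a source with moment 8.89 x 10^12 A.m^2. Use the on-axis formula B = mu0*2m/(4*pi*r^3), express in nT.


m = 8.89 x 10^12 = 8890000000000 A.m^2
2m = 17780000000000 A.m^2
r^3 = 2434^3 = 14419882504
B = (4pi*10^-7) * 17780000000000 / (4*pi * 14419882504) * 1e9
= 22343006.952331 / 181205587760.78 * 1e9
= 123301.9756 nT

123301.9756


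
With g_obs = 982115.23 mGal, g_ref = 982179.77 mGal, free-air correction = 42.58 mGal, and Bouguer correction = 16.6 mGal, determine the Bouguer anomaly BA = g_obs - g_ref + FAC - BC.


BA = g_obs - g_ref + FAC - BC
= 982115.23 - 982179.77 + 42.58 - 16.6
= -38.56 mGal

-38.56


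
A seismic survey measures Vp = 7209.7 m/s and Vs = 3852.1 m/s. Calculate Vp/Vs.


Vp/Vs = 7209.7 / 3852.1
= 1.8716

1.8716


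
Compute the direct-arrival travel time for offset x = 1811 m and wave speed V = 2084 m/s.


t = x / V
= 1811 / 2084
= 0.869 s

0.869


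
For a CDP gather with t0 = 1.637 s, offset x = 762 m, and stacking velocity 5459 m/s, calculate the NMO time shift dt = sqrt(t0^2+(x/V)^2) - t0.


x/Vnmo = 762/5459 = 0.139586
(x/Vnmo)^2 = 0.019484
t0^2 = 2.679769
sqrt(2.679769 + 0.019484) = 1.64294
dt = 1.64294 - 1.637 = 0.00594

0.00594


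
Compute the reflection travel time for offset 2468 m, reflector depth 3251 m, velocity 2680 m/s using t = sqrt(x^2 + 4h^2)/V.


x^2 + 4h^2 = 2468^2 + 4*3251^2 = 6091024 + 42276004 = 48367028
sqrt(48367028) = 6954.6408
t = 6954.6408 / 2680 = 2.595 s

2.595


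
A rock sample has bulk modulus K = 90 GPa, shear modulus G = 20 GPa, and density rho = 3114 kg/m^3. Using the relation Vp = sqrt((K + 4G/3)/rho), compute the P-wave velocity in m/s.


First compute the effective modulus:
K + 4G/3 = 90e9 + 4*20e9/3 = 116666666666.67 Pa
Then divide by density:
116666666666.67 / 3114 = 37465210.8756 Pa/(kg/m^3)
Take the square root:
Vp = sqrt(37465210.8756) = 6120.88 m/s

6120.88


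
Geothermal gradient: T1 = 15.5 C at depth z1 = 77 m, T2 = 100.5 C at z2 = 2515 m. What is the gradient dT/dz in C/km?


dT = 100.5 - 15.5 = 85.0 C
dz = 2515 - 77 = 2438 m
gradient = dT/dz * 1000 = 85.0/2438 * 1000 = 34.8646 C/km

34.8646


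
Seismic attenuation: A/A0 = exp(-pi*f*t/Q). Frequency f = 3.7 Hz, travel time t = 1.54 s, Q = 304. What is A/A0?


pi*f*t/Q = pi*3.7*1.54/304 = 0.058884
A/A0 = exp(-0.058884) = 0.942816

0.942816


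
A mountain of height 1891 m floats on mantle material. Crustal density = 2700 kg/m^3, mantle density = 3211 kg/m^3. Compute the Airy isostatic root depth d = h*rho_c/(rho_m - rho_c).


rho_m - rho_c = 3211 - 2700 = 511
d = 1891 * 2700 / 511
= 5105700 / 511
= 9991.59 m

9991.59


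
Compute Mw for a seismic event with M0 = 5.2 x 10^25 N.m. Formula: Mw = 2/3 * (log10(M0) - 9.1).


log10(M0) = log10(5.2 x 10^25) = 25.716
Mw = 2/3 * (25.716 - 9.1)
= 2/3 * 16.616
= 11.08

11.08


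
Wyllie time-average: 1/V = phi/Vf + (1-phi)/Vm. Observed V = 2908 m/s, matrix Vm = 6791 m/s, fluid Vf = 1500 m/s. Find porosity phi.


1/V - 1/Vm = 1/2908 - 1/6791 = 0.00019663
1/Vf - 1/Vm = 1/1500 - 1/6791 = 0.00051941
phi = 0.00019663 / 0.00051941 = 0.3786

0.3786


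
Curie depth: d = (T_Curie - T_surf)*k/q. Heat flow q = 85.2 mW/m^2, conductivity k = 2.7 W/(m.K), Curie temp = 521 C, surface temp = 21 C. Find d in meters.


T_Curie - T_surf = 521 - 21 = 500 C
Convert q to W/m^2: 85.2 mW/m^2 = 0.0852 W/m^2
d = 500 * 2.7 / 0.0852 = 15845.07 m

15845.07


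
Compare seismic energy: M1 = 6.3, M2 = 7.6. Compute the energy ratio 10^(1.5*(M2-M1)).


M2 - M1 = 7.6 - 6.3 = 1.3
1.5 * 1.3 = 1.95
ratio = 10^1.95 = 89.13

89.13


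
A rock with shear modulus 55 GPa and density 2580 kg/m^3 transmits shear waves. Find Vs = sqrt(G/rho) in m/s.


Convert G to Pa: G = 55e9 Pa
Compute G/rho = 55e9 / 2580 = 21317829.4574
Vs = sqrt(21317829.4574) = 4617.12 m/s

4617.12


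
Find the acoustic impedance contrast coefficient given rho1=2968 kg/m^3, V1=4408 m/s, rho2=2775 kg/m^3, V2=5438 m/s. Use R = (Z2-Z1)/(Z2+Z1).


Z1 = 2968 * 4408 = 13082944
Z2 = 2775 * 5438 = 15090450
R = (15090450 - 13082944) / (15090450 + 13082944) = 2007506 / 28173394 = 0.0713

0.0713


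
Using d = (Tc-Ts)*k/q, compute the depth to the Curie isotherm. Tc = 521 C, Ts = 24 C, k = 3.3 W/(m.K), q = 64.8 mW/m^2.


T_Curie - T_surf = 521 - 24 = 497 C
Convert q to W/m^2: 64.8 mW/m^2 = 0.0648 W/m^2
d = 497 * 3.3 / 0.0648 = 25310.19 m

25310.19


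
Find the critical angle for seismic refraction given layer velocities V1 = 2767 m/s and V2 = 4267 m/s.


V1/V2 = 2767/4267 = 0.648465
theta_c = arcsin(0.648465) = 40.426 degrees

40.426


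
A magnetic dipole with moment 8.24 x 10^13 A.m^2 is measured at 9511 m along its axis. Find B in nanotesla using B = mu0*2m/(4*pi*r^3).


m = 8.24 x 10^13 = 82400000000000 A.m^2
2m = 164800000000000 A.m^2
r^3 = 9511^3 = 860356699831
B = (4pi*10^-7) * 164800000000000 / (4*pi * 860356699831) * 1e9
= 207093787.724639 / 10811561150623.31 * 1e9
= 19154.8459 nT

19154.8459


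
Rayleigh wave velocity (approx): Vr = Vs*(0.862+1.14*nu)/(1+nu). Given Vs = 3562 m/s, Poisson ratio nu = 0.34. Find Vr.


Numerator factor = 0.862 + 1.14*0.34 = 1.2496
Denominator = 1 + 0.34 = 1.34
Vr = 3562 * 1.2496 / 1.34 = 3321.7 m/s

3321.7


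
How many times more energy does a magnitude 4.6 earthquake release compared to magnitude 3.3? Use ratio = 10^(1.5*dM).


M2 - M1 = 4.6 - 3.3 = 1.3
1.5 * 1.3 = 1.95
ratio = 10^1.95 = 89.13

89.13


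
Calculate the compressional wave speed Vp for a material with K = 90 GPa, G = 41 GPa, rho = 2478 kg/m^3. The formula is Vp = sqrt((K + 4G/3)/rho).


First compute the effective modulus:
K + 4G/3 = 90e9 + 4*41e9/3 = 144666666666.67 Pa
Then divide by density:
144666666666.67 / 2478 = 58380414.3126 Pa/(kg/m^3)
Take the square root:
Vp = sqrt(58380414.3126) = 7640.71 m/s

7640.71


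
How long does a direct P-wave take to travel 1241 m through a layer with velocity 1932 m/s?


t = x / V
= 1241 / 1932
= 0.6423 s

0.6423


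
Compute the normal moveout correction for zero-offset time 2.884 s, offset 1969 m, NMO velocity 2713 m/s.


x/Vnmo = 1969/2713 = 0.725765
(x/Vnmo)^2 = 0.526735
t0^2 = 8.317456
sqrt(8.317456 + 0.526735) = 2.973918
dt = 2.973918 - 2.884 = 0.089918

0.089918


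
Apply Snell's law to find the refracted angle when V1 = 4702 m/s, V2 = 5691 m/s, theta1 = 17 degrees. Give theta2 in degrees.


sin(theta1) = sin(17 deg) = 0.292372
sin(theta2) = V2/V1 * sin(theta1) = 5691/4702 * 0.292372 = 0.353868
theta2 = arcsin(0.353868) = 20.7241 degrees

20.7241


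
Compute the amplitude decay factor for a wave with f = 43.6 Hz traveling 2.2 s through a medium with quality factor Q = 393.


pi*f*t/Q = pi*43.6*2.2/393 = 0.766772
A/A0 = exp(-0.766772) = 0.46451

0.46451


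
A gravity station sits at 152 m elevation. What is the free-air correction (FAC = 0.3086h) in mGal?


FAC = 0.3086 * h
= 0.3086 * 152
= 46.9072 mGal

46.9072


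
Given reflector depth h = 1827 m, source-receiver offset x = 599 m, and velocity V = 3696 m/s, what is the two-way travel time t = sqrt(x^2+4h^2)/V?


x^2 + 4h^2 = 599^2 + 4*1827^2 = 358801 + 13351716 = 13710517
sqrt(13710517) = 3702.7715
t = 3702.7715 / 3696 = 1.0018 s

1.0018


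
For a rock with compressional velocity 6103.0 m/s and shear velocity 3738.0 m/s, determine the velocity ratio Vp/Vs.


Vp/Vs = 6103.0 / 3738.0
= 1.6327

1.6327


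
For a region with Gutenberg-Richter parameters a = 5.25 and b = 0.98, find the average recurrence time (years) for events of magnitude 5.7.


log10(N) = 5.25 - 0.98*5.7 = -0.336
N = 10^-0.336 = 0.461318
T = 1/N = 1/0.461318 = 2.1677 years

2.1677


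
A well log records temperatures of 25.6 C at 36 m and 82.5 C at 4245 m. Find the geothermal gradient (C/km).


dT = 82.5 - 25.6 = 56.9 C
dz = 4245 - 36 = 4209 m
gradient = dT/dz * 1000 = 56.9/4209 * 1000 = 13.5187 C/km

13.5187


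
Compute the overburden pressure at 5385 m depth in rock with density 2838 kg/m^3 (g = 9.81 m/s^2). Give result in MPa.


P = rho * g * z / 1e6
= 2838 * 9.81 * 5385 / 1e6
= 149922600.3 / 1e6
= 149.9226 MPa

149.9226


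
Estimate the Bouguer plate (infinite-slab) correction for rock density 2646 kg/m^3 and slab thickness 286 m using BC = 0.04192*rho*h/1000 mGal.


BC = 0.04192 * rho * h / 1000
= 0.04192 * 2646 * 286 / 1000
= 31.7232 mGal

31.7232


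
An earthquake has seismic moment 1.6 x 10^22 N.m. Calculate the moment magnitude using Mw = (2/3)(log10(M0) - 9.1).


log10(M0) = log10(1.6 x 10^22) = 22.2041
Mw = 2/3 * (22.2041 - 9.1)
= 2/3 * 13.1041
= 8.74

8.74


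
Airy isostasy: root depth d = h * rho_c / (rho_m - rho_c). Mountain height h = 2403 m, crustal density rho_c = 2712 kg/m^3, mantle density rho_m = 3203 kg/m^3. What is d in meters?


rho_m - rho_c = 3203 - 2712 = 491
d = 2403 * 2712 / 491
= 6516936 / 491
= 13272.78 m

13272.78


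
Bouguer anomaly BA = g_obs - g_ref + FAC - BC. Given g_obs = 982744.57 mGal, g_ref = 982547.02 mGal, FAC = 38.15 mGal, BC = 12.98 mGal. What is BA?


BA = g_obs - g_ref + FAC - BC
= 982744.57 - 982547.02 + 38.15 - 12.98
= 222.72 mGal

222.72


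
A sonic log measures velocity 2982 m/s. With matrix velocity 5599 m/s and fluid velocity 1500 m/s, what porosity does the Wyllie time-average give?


1/V - 1/Vm = 1/2982 - 1/5599 = 0.00015674
1/Vf - 1/Vm = 1/1500 - 1/5599 = 0.00048806
phi = 0.00015674 / 0.00048806 = 0.3212

0.3212


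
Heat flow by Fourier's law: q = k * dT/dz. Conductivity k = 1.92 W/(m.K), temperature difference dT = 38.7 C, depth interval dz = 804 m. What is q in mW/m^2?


q = k * dT / dz * 1000
= 1.92 * 38.7 / 804 * 1000
= 0.092418 * 1000
= 92.4179 mW/m^2

92.4179


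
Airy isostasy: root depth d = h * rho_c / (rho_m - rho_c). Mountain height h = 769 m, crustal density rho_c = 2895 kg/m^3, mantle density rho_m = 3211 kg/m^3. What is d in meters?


rho_m - rho_c = 3211 - 2895 = 316
d = 769 * 2895 / 316
= 2226255 / 316
= 7045.11 m

7045.11


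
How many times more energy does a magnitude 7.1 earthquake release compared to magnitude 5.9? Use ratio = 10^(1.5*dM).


M2 - M1 = 7.1 - 5.9 = 1.2
1.5 * 1.2 = 1.8
ratio = 10^1.8 = 63.1

63.1


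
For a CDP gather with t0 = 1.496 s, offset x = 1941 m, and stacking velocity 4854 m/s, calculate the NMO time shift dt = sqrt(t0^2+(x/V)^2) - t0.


x/Vnmo = 1941/4854 = 0.399876
(x/Vnmo)^2 = 0.159901
t0^2 = 2.238016
sqrt(2.238016 + 0.159901) = 1.548521
dt = 1.548521 - 1.496 = 0.052521

0.052521


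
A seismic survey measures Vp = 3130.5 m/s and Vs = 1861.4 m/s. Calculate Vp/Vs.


Vp/Vs = 3130.5 / 1861.4
= 1.6818

1.6818


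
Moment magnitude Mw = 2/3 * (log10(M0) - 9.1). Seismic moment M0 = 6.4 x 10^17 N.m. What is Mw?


log10(M0) = log10(6.4 x 10^17) = 17.8062
Mw = 2/3 * (17.8062 - 9.1)
= 2/3 * 8.7062
= 5.8

5.8


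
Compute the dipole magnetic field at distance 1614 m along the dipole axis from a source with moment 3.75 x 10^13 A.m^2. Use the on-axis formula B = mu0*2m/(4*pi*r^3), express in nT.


m = 3.75 x 10^13 = 37500000000000 A.m^2
2m = 75000000000000 A.m^2
r^3 = 1614^3 = 4204463544
B = (4pi*10^-7) * 75000000000000 / (4*pi * 4204463544) * 1e9
= 94247779.607694 / 52834847128.47 * 1e9
= 1783818.5351 nT

1783818.5351


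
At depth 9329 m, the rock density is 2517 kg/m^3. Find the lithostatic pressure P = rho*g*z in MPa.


P = rho * g * z / 1e6
= 2517 * 9.81 * 9329 / 1e6
= 230349522.33 / 1e6
= 230.3495 MPa

230.3495


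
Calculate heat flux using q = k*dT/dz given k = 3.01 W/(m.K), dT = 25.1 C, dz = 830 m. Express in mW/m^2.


q = k * dT / dz * 1000
= 3.01 * 25.1 / 830 * 1000
= 0.091025 * 1000
= 91.0253 mW/m^2

91.0253


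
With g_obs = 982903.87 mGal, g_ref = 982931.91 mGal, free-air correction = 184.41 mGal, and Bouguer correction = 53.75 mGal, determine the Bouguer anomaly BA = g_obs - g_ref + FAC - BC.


BA = g_obs - g_ref + FAC - BC
= 982903.87 - 982931.91 + 184.41 - 53.75
= 102.62 mGal

102.62


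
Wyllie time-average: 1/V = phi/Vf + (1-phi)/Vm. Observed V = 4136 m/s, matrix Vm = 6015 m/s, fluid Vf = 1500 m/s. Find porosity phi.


1/V - 1/Vm = 1/4136 - 1/6015 = 7.553e-05
1/Vf - 1/Vm = 1/1500 - 1/6015 = 0.00050042
phi = 7.553e-05 / 0.00050042 = 0.1509

0.1509


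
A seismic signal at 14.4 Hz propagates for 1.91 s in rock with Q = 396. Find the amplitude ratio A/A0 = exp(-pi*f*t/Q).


pi*f*t/Q = pi*14.4*1.91/396 = 0.218198
A/A0 = exp(-0.218198) = 0.803966

0.803966


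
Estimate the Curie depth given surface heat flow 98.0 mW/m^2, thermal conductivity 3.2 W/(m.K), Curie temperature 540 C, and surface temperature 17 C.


T_Curie - T_surf = 540 - 17 = 523 C
Convert q to W/m^2: 98.0 mW/m^2 = 0.098 W/m^2
d = 523 * 3.2 / 0.098 = 17077.55 m

17077.55


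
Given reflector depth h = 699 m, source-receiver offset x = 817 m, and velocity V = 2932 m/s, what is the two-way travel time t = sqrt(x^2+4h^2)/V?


x^2 + 4h^2 = 817^2 + 4*699^2 = 667489 + 1954404 = 2621893
sqrt(2621893) = 1619.226
t = 1619.226 / 2932 = 0.5523 s

0.5523


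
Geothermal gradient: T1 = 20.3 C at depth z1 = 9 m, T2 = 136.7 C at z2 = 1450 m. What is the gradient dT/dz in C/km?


dT = 136.7 - 20.3 = 116.4 C
dz = 1450 - 9 = 1441 m
gradient = dT/dz * 1000 = 116.4/1441 * 1000 = 80.7772 C/km

80.7772


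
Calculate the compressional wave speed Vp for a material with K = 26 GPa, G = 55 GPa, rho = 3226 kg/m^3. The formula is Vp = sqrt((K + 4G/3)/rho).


First compute the effective modulus:
K + 4G/3 = 26e9 + 4*55e9/3 = 99333333333.33 Pa
Then divide by density:
99333333333.33 / 3226 = 30791485.8442 Pa/(kg/m^3)
Take the square root:
Vp = sqrt(30791485.8442) = 5549.01 m/s

5549.01


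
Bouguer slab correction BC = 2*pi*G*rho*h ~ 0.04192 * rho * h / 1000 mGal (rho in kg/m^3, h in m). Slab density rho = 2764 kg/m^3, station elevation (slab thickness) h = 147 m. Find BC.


BC = 0.04192 * rho * h / 1000
= 0.04192 * 2764 * 147 / 1000
= 17.0324 mGal

17.0324


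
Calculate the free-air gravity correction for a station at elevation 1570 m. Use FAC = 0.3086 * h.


FAC = 0.3086 * h
= 0.3086 * 1570
= 484.502 mGal

484.502


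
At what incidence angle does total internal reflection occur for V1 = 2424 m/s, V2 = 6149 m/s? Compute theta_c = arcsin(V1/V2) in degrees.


V1/V2 = 2424/6149 = 0.39421
theta_c = arcsin(0.39421) = 23.2167 degrees

23.2167


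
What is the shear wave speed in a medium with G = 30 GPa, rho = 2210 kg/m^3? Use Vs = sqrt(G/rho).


Convert G to Pa: G = 30e9 Pa
Compute G/rho = 30e9 / 2210 = 13574660.6335
Vs = sqrt(13574660.6335) = 3684.38 m/s

3684.38


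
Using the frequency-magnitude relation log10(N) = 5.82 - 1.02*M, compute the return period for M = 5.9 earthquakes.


log10(N) = 5.82 - 1.02*5.9 = -0.198
N = 10^-0.198 = 0.63387
T = 1/N = 1/0.63387 = 1.5776 years

1.5776


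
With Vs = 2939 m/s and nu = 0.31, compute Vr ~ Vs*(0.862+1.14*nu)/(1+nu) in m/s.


Numerator factor = 0.862 + 1.14*0.31 = 1.2154
Denominator = 1 + 0.31 = 1.31
Vr = 2939 * 1.2154 / 1.31 = 2726.76 m/s

2726.76


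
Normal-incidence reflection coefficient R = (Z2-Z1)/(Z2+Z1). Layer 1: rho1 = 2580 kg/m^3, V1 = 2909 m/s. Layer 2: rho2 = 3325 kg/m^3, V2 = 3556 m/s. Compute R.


Z1 = 2580 * 2909 = 7505220
Z2 = 3325 * 3556 = 11823700
R = (11823700 - 7505220) / (11823700 + 7505220) = 4318480 / 19328920 = 0.2234

0.2234


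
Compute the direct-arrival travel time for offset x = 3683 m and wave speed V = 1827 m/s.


t = x / V
= 3683 / 1827
= 2.0159 s

2.0159


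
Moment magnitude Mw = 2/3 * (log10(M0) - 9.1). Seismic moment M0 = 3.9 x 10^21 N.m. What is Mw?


log10(M0) = log10(3.9 x 10^21) = 21.5911
Mw = 2/3 * (21.5911 - 9.1)
= 2/3 * 12.4911
= 8.33

8.33


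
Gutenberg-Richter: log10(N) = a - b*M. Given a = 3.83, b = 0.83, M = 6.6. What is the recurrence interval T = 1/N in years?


log10(N) = 3.83 - 0.83*6.6 = -1.648
N = 10^-1.648 = 0.022491
T = 1/N = 1/0.022491 = 44.4631 years

44.4631


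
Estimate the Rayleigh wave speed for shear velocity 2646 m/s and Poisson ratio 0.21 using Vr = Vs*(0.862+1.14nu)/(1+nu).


Numerator factor = 0.862 + 1.14*0.21 = 1.1014
Denominator = 1 + 0.21 = 1.21
Vr = 2646 * 1.1014 / 1.21 = 2408.52 m/s

2408.52


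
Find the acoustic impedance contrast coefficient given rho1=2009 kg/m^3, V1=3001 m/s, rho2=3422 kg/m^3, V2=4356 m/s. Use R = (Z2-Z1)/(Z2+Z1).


Z1 = 2009 * 3001 = 6029009
Z2 = 3422 * 4356 = 14906232
R = (14906232 - 6029009) / (14906232 + 6029009) = 8877223 / 20935241 = 0.424

0.424


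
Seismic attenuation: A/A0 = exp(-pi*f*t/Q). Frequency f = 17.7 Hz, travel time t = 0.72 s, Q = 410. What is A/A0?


pi*f*t/Q = pi*17.7*0.72/410 = 0.09765
A/A0 = exp(-0.09765) = 0.906966

0.906966


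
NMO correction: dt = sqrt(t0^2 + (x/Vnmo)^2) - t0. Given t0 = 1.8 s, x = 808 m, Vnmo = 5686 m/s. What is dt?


x/Vnmo = 808/5686 = 0.142103
(x/Vnmo)^2 = 0.020193
t0^2 = 3.24
sqrt(3.24 + 0.020193) = 1.805601
dt = 1.805601 - 1.8 = 0.005601

0.005601


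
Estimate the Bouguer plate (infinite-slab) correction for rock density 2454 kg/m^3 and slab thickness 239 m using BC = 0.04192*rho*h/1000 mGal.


BC = 0.04192 * rho * h / 1000
= 0.04192 * 2454 * 239 / 1000
= 24.5863 mGal

24.5863


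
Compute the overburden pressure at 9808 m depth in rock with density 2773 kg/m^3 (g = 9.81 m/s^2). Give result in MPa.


P = rho * g * z / 1e6
= 2773 * 9.81 * 9808 / 1e6
= 266808299.04 / 1e6
= 266.8083 MPa

266.8083


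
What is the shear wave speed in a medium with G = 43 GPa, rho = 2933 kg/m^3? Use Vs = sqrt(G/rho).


Convert G to Pa: G = 43e9 Pa
Compute G/rho = 43e9 / 2933 = 14660756.9042
Vs = sqrt(14660756.9042) = 3828.94 m/s

3828.94


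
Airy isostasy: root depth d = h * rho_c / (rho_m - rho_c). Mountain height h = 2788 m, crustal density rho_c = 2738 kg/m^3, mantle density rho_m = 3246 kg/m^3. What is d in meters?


rho_m - rho_c = 3246 - 2738 = 508
d = 2788 * 2738 / 508
= 7633544 / 508
= 15026.66 m

15026.66


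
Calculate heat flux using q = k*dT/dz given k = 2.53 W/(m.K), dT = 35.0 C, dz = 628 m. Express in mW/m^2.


q = k * dT / dz * 1000
= 2.53 * 35.0 / 628 * 1000
= 0.141003 * 1000
= 141.0032 mW/m^2

141.0032


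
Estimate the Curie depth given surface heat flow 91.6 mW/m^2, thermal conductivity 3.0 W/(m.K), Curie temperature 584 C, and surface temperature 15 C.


T_Curie - T_surf = 584 - 15 = 569 C
Convert q to W/m^2: 91.6 mW/m^2 = 0.0916 W/m^2
d = 569 * 3.0 / 0.0916 = 18635.37 m

18635.37


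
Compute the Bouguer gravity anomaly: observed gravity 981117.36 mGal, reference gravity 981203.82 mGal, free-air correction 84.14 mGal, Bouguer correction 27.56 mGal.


BA = g_obs - g_ref + FAC - BC
= 981117.36 - 981203.82 + 84.14 - 27.56
= -29.88 mGal

-29.88


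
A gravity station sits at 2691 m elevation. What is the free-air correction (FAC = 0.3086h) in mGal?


FAC = 0.3086 * h
= 0.3086 * 2691
= 830.4426 mGal

830.4426


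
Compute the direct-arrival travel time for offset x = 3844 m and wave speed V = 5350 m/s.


t = x / V
= 3844 / 5350
= 0.7185 s

0.7185


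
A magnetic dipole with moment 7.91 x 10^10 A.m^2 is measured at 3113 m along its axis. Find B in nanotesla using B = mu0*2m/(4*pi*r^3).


m = 7.91 x 10^10 = 79100000000 A.m^2
2m = 158200000000 A.m^2
r^3 = 3113^3 = 30167363897
B = (4pi*10^-7) * 158200000000 / (4*pi * 30167363897) * 1e9
= 198799.983119 / 379094275187.94 * 1e9
= 524.4078 nT

524.4078


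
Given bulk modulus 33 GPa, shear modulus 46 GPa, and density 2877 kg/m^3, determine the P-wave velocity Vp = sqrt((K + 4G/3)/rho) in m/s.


First compute the effective modulus:
K + 4G/3 = 33e9 + 4*46e9/3 = 94333333333.33 Pa
Then divide by density:
94333333333.33 / 2877 = 32788784.6136 Pa/(kg/m^3)
Take the square root:
Vp = sqrt(32788784.6136) = 5726.15 m/s

5726.15


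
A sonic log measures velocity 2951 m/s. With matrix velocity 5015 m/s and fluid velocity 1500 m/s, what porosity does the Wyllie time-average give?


1/V - 1/Vm = 1/2951 - 1/5015 = 0.00013947
1/Vf - 1/Vm = 1/1500 - 1/5015 = 0.00046726
phi = 0.00013947 / 0.00046726 = 0.2985

0.2985


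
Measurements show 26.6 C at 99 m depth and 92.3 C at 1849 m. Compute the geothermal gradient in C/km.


dT = 92.3 - 26.6 = 65.7 C
dz = 1849 - 99 = 1750 m
gradient = dT/dz * 1000 = 65.7/1750 * 1000 = 37.5429 C/km

37.5429


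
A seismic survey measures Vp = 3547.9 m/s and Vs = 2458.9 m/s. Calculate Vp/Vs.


Vp/Vs = 3547.9 / 2458.9
= 1.4429

1.4429


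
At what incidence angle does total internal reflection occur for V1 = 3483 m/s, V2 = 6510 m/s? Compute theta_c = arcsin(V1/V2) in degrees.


V1/V2 = 3483/6510 = 0.535023
theta_c = arcsin(0.535023) = 32.3455 degrees

32.3455


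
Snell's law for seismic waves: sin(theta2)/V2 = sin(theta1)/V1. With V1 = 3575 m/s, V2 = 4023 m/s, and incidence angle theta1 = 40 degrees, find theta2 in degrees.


sin(theta1) = sin(40 deg) = 0.642788
sin(theta2) = V2/V1 * sin(theta1) = 4023/3575 * 0.642788 = 0.723338
theta2 = arcsin(0.723338) = 46.3308 degrees

46.3308


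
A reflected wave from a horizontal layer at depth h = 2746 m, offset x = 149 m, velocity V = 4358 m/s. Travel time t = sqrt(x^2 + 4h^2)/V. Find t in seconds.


x^2 + 4h^2 = 149^2 + 4*2746^2 = 22201 + 30162064 = 30184265
sqrt(30184265) = 5494.0208
t = 5494.0208 / 4358 = 1.2607 s

1.2607


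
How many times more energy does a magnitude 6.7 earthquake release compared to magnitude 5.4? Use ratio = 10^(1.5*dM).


M2 - M1 = 6.7 - 5.4 = 1.3
1.5 * 1.3 = 1.95
ratio = 10^1.95 = 89.13

89.13


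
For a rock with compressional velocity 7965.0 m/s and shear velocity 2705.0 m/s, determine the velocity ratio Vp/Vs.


Vp/Vs = 7965.0 / 2705.0
= 2.9445

2.9445


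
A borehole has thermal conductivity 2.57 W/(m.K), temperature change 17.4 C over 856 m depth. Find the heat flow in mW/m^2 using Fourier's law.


q = k * dT / dz * 1000
= 2.57 * 17.4 / 856 * 1000
= 0.052241 * 1000
= 52.2407 mW/m^2

52.2407


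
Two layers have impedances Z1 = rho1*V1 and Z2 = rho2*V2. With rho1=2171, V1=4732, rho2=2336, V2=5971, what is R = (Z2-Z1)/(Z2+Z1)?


Z1 = 2171 * 4732 = 10273172
Z2 = 2336 * 5971 = 13948256
R = (13948256 - 10273172) / (13948256 + 10273172) = 3675084 / 24221428 = 0.1517

0.1517


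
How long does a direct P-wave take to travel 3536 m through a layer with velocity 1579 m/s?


t = x / V
= 3536 / 1579
= 2.2394 s

2.2394


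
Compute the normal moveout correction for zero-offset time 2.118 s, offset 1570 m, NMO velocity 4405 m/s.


x/Vnmo = 1570/4405 = 0.356413
(x/Vnmo)^2 = 0.12703
t0^2 = 4.485924
sqrt(4.485924 + 0.12703) = 2.147779
dt = 2.147779 - 2.118 = 0.029779

0.029779


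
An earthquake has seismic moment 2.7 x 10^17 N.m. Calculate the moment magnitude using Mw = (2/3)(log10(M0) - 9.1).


log10(M0) = log10(2.7 x 10^17) = 17.4314
Mw = 2/3 * (17.4314 - 9.1)
= 2/3 * 8.3314
= 5.55

5.55
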